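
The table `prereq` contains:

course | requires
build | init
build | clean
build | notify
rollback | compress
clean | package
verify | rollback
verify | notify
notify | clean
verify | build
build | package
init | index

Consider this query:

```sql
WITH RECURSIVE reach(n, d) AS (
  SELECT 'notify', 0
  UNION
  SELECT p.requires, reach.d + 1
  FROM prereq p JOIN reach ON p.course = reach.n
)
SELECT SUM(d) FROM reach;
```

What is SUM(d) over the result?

Base: (notify, d=0).
Iteration 1: edges from {notify} -> (clean, d=1).
Iteration 2: edges from {clean} -> (package, d=2).
Iteration 3: no outgoing edges from {package}; recursion stops.
SUM(d) = 0 + 1 + 2 = 3.

3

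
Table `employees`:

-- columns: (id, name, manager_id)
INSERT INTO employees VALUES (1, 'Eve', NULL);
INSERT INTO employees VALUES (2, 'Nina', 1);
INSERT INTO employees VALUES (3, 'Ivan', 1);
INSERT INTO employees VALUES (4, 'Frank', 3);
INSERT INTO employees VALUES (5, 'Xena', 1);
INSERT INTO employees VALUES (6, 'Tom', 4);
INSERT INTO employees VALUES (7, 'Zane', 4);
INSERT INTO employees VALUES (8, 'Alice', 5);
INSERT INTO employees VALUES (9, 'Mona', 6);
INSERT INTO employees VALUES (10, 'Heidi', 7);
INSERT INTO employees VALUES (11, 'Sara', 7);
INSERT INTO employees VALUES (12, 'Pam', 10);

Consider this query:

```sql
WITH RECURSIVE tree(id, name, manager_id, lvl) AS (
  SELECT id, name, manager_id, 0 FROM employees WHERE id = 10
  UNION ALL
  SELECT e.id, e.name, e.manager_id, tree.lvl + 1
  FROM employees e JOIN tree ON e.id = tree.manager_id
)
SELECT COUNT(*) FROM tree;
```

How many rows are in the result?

5

Base: id=10 (Heidi), manager_id=7, lvl 0.
Iteration 1: join on id=7 -> Zane (id 7, manager_id=4, lvl 1).
Iteration 2: join on id=4 -> Frank (id 4, manager_id=3, lvl 2).
Iteration 3: join on id=3 -> Ivan (id 3, manager_id=1, lvl 3).
Iteration 4: join on id=1 -> Eve (id 1, manager_id=NULL, lvl 4).
Iteration 5: manager_id is NULL; no match; recursion stops.
Total rows emitted: 5.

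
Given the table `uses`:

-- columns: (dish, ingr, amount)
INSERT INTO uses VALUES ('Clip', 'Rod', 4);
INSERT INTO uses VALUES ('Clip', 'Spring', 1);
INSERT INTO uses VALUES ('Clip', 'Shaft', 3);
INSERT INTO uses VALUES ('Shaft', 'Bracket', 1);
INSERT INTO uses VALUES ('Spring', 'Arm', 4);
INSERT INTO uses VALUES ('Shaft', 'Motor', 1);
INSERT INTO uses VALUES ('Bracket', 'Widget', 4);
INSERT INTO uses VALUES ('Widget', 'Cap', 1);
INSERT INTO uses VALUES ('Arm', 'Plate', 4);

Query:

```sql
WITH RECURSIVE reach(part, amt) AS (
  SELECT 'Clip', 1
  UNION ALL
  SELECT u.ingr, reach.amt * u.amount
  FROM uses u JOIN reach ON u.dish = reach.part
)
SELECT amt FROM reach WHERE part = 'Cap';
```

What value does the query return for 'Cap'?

12

Base: (Clip, amt=1).
Iteration 1: components of {Clip} -> Rod = 1*4 = 4, Shaft = 1*3 = 3, Spring = 1*1 = 1.
Iteration 2: components of {Rod,Shaft,Spring} -> Arm = 1*4 = 4, Bracket = 3*1 = 3, Motor = 3*1 = 3.
Iteration 3: components of {Arm,Bracket,Motor} -> Plate = 4*4 = 16, Widget = 3*4 = 12.
Iteration 4: components of {Plate,Widget} -> Cap = 12*1 = 12.
Iteration 5: no further components; recursion stops.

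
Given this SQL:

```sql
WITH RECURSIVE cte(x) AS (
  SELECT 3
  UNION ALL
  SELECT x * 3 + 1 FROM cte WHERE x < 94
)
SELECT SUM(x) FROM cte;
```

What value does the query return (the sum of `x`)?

Base: x=3.
Iteration 1: 3 < 94 holds -> x = 3 * 3 + 1 = 10.
Iteration 2: 10 < 94 holds -> x = 10 * 3 + 1 = 31.
Iteration 3: 31 < 94 holds -> x = 31 * 3 + 1 = 94.
Iteration 4: 94 < 94 fails; recursion stops.
SUM(x) = 3 + 10 + 31 + 94 = 138.

138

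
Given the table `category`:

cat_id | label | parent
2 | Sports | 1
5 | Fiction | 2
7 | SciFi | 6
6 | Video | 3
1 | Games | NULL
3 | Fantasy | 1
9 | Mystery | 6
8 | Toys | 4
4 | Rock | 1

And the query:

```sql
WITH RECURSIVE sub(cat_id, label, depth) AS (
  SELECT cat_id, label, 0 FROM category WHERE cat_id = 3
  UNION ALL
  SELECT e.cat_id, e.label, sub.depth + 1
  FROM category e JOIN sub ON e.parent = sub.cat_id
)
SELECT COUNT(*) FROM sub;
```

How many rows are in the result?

4

Base: cat_id=3 (Fantasy) at depth 0.
Iteration 1: rows with parent in {3} -> Video (id 6, depth 1).
Iteration 2: rows with parent in {6} -> SciFi (id 7, depth 2), Mystery (id 9, depth 2).
Iteration 3: no rows with parent in {7,9}; recursion stops.
Total rows emitted: 4.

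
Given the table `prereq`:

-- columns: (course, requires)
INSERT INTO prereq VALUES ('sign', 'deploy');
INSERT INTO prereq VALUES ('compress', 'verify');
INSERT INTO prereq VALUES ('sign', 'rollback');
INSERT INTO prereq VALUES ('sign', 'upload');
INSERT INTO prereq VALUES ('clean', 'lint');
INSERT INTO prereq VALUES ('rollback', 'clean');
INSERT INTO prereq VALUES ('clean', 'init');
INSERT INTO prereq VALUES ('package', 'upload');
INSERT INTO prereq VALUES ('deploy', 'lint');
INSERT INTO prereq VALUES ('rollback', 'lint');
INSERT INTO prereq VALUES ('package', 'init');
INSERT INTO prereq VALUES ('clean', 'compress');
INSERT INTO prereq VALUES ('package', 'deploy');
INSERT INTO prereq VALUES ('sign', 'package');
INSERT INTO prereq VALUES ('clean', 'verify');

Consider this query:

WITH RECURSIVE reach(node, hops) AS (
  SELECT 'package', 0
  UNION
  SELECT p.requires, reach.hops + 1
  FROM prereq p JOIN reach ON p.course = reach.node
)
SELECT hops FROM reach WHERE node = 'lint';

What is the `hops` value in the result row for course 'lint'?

2

Base: (package, hops=0).
Iteration 1: edges from {package} -> (deploy, hops=1), (init, hops=1), (upload, hops=1).
Iteration 2: edges from {deploy,init,upload} -> (lint, hops=2).
Iteration 3: no outgoing edges from {lint}; recursion stops.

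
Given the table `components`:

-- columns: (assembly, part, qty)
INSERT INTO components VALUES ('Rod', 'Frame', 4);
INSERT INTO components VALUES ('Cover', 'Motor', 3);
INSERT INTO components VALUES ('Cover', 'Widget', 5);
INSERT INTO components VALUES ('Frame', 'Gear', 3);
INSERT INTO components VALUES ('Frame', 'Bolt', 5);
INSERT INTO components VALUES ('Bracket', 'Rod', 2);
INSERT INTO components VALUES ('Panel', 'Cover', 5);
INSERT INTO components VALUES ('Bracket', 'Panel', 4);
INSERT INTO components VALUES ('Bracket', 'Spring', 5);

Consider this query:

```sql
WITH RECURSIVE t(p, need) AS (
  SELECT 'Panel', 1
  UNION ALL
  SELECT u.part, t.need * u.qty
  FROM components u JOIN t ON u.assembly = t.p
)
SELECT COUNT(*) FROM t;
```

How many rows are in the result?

Base: (Panel, need=1).
Iteration 1: components of {Panel} -> Cover = 1*5 = 5.
Iteration 2: components of {Cover} -> Motor = 5*3 = 15, Widget = 5*5 = 25.
Iteration 3: no further components; recursion stops.
Total rows emitted: 4.

4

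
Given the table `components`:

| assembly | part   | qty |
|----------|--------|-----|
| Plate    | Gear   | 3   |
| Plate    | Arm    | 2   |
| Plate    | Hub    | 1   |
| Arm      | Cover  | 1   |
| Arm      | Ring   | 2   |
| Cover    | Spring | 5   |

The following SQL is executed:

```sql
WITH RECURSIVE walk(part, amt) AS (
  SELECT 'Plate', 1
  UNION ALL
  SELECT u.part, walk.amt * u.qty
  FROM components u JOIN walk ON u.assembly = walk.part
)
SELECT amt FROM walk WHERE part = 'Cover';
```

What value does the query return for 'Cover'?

2

Base: (Plate, amt=1).
Iteration 1: components of {Plate} -> Arm = 1*2 = 2, Gear = 1*3 = 3, Hub = 1*1 = 1.
Iteration 2: components of {Arm,Gear,Hub} -> Cover = 2*1 = 2, Ring = 2*2 = 4.
Iteration 3: components of {Cover,Ring} -> Spring = 2*5 = 10.
Iteration 4: no further components; recursion stops.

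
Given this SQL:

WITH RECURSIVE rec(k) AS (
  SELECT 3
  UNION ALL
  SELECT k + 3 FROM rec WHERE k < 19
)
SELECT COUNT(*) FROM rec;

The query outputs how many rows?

Base: k=3.
Iteration 1: 3 < 19 holds -> k = 3 + 3 = 6.
Iteration 2: 6 < 19 holds -> k = 6 + 3 = 9.
Iteration 3: 9 < 19 holds -> k = 9 + 3 = 12.
Iteration 4: 12 < 19 holds -> k = 12 + 3 = 15.
Iteration 5: 15 < 19 holds -> k = 15 + 3 = 18.
Iteration 6: 18 < 19 holds -> k = 18 + 3 = 21.
Iteration 7: 21 < 19 fails; recursion stops.
Total rows emitted: 7.

7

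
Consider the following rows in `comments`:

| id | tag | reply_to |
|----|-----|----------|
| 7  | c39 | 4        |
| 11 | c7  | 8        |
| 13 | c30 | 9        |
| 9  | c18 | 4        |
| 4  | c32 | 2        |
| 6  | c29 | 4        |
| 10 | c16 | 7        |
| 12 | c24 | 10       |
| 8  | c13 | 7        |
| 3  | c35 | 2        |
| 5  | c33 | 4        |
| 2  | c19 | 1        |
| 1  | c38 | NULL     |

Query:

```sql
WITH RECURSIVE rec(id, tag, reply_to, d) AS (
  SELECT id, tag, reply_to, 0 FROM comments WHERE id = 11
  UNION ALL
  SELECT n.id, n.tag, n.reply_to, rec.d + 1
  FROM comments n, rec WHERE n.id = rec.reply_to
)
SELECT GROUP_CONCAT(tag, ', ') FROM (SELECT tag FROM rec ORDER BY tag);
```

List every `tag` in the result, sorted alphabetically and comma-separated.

Base: id=11 (c7), reply_to=8, d 0.
Iteration 1: join on id=8 -> c13 (id 8, reply_to=7, d 1).
Iteration 2: join on id=7 -> c39 (id 7, reply_to=4, d 2).
Iteration 3: join on id=4 -> c32 (id 4, reply_to=2, d 3).
Iteration 4: join on id=2 -> c19 (id 2, reply_to=1, d 4).
Iteration 5: join on id=1 -> c38 (id 1, reply_to=NULL, d 5).
Iteration 6: reply_to is NULL; no match; recursion stops.

c13, c19, c32, c38, c39, c7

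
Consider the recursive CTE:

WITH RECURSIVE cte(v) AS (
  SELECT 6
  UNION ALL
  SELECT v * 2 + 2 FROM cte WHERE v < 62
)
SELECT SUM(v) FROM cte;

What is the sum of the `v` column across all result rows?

Base: v=6.
Iteration 1: 6 < 62 holds -> v = 6 * 2 + 2 = 14.
Iteration 2: 14 < 62 holds -> v = 14 * 2 + 2 = 30.
Iteration 3: 30 < 62 holds -> v = 30 * 2 + 2 = 62.
Iteration 4: 62 < 62 fails; recursion stops.
SUM(v) = 6 + 14 + 30 + 62 = 112.

112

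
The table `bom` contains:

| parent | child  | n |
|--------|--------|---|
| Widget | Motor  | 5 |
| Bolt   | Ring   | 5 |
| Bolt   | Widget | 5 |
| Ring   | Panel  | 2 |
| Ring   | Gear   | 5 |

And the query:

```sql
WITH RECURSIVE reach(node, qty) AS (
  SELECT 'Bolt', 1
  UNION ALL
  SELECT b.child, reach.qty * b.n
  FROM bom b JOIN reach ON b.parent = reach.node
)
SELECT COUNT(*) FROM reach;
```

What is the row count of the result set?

6

Base: (Bolt, qty=1).
Iteration 1: components of {Bolt} -> Ring = 1*5 = 5, Widget = 1*5 = 5.
Iteration 2: components of {Ring,Widget} -> Gear = 5*5 = 25, Motor = 5*5 = 25, Panel = 5*2 = 10.
Iteration 3: no further components; recursion stops.
Total rows emitted: 6.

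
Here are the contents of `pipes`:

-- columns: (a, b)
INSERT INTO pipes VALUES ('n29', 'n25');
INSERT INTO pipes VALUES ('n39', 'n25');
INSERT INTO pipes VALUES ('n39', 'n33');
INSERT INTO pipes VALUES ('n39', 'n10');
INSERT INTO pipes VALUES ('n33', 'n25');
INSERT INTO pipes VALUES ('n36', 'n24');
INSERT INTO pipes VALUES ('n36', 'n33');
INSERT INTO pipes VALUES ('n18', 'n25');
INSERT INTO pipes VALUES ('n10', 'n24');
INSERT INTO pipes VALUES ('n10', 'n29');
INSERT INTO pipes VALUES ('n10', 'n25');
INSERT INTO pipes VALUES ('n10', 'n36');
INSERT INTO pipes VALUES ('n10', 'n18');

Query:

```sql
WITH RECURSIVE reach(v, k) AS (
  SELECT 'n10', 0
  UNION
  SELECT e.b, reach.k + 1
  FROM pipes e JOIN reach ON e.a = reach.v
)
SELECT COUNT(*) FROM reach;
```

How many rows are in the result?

Base: (n10, k=0).
Iteration 1: edges from {n10} -> (n18, k=1), (n24, k=1), (n25, k=1), (n29, k=1), (n36, k=1).
Iteration 2: edges from {n18,n24,n25,n29,n36} -> (n24, k=2), (n25, k=2), (n33, k=2). [UNION drops 1 duplicate row(s)]
Iteration 3: edges from {n24,n25,n33} -> (n25, k=3).
Iteration 4: no outgoing edges from {n25}; recursion stops.
Total rows emitted: 10.

10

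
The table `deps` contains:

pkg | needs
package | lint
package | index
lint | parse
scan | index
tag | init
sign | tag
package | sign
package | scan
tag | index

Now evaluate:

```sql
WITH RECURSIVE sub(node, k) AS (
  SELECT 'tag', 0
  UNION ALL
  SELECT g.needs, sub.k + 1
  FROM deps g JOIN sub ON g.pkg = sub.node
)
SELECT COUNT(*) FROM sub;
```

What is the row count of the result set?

Base: (tag, k=0).
Iteration 1: edges from {tag} -> (index, k=1), (init, k=1).
Iteration 2: no outgoing edges from {index,init}; recursion stops.
Total rows emitted: 3.

3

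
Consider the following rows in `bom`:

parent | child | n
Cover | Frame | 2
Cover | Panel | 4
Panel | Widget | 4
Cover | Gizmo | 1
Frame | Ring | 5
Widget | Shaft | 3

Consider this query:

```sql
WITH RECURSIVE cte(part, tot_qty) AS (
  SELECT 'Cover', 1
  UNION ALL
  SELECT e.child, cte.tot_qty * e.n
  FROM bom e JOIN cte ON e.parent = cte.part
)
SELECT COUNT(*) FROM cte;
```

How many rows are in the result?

7

Base: (Cover, tot_qty=1).
Iteration 1: components of {Cover} -> Frame = 1*2 = 2, Gizmo = 1*1 = 1, Panel = 1*4 = 4.
Iteration 2: components of {Frame,Gizmo,Panel} -> Ring = 2*5 = 10, Widget = 4*4 = 16.
Iteration 3: components of {Ring,Widget} -> Shaft = 16*3 = 48.
Iteration 4: no further components; recursion stops.
Total rows emitted: 7.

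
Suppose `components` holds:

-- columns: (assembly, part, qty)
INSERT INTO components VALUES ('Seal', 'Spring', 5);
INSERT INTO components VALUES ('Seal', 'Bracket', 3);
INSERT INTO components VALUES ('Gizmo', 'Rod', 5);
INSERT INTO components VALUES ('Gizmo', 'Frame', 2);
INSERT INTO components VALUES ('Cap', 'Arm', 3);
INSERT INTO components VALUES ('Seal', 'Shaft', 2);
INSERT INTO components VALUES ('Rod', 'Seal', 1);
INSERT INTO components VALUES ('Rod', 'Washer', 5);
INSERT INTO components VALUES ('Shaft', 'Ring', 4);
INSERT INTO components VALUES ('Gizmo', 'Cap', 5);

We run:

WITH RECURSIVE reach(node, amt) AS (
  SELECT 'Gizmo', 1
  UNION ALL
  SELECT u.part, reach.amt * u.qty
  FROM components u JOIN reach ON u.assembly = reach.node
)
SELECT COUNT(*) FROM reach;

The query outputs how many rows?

Base: (Gizmo, amt=1).
Iteration 1: components of {Gizmo} -> Cap = 1*5 = 5, Frame = 1*2 = 2, Rod = 1*5 = 5.
Iteration 2: components of {Cap,Frame,Rod} -> Arm = 5*3 = 15, Seal = 5*1 = 5, Washer = 5*5 = 25.
Iteration 3: components of {Arm,Seal,Washer} -> Bracket = 5*3 = 15, Shaft = 5*2 = 10, Spring = 5*5 = 25.
Iteration 4: components of {Bracket,Shaft,Spring} -> Ring = 10*4 = 40.
Iteration 5: no further components; recursion stops.
Total rows emitted: 11.

11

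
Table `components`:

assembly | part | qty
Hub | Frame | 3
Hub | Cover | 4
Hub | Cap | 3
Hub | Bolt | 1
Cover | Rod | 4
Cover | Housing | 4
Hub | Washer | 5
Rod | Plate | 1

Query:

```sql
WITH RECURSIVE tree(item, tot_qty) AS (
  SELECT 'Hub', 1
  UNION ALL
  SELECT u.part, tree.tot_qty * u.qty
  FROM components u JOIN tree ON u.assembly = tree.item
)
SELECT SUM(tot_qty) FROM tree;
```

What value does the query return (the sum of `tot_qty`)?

65

Base: (Hub, tot_qty=1).
Iteration 1: components of {Hub} -> Bolt = 1*1 = 1, Cap = 1*3 = 3, Cover = 1*4 = 4, Frame = 1*3 = 3, Washer = 1*5 = 5.
Iteration 2: components of {Bolt,Cap,Cover,Frame,Washer} -> Housing = 4*4 = 16, Rod = 4*4 = 16.
Iteration 3: components of {Housing,Rod} -> Plate = 16*1 = 16.
Iteration 4: no further components; recursion stops.
SUM(tot_qty) = 1 + 3 + 4 + 3 + 1 + 5 + 16 + 16 + 16 = 65.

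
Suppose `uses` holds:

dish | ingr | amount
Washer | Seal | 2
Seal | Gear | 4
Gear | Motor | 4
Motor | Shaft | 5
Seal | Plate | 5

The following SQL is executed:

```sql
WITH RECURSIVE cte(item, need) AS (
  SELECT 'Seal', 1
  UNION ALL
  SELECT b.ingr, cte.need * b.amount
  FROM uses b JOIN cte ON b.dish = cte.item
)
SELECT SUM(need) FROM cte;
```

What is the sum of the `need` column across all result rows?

106

Base: (Seal, need=1).
Iteration 1: components of {Seal} -> Gear = 1*4 = 4, Plate = 1*5 = 5.
Iteration 2: components of {Gear,Plate} -> Motor = 4*4 = 16.
Iteration 3: components of {Motor} -> Shaft = 16*5 = 80.
Iteration 4: no further components; recursion stops.
SUM(need) = 1 + 4 + 5 + 16 + 80 = 106.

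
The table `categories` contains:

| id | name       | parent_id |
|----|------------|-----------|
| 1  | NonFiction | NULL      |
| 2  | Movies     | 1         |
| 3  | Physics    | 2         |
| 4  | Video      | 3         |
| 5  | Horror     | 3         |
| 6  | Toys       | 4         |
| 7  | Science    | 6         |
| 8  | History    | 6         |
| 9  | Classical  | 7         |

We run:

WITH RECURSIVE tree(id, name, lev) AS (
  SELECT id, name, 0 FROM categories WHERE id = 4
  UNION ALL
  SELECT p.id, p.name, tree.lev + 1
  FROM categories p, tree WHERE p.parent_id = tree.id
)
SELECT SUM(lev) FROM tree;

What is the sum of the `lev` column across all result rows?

8

Base: id=4 (Video) at lev 0.
Iteration 1: rows with parent_id in {4} -> Toys (id 6, lev 1).
Iteration 2: rows with parent_id in {6} -> Science (id 7, lev 2), History (id 8, lev 2).
Iteration 3: rows with parent_id in {7,8} -> Classical (id 9, lev 3).
Iteration 4: no rows with parent_id in {9}; recursion stops.
SUM(lev) = 0 + 1 + 2 + 2 + 3 = 8.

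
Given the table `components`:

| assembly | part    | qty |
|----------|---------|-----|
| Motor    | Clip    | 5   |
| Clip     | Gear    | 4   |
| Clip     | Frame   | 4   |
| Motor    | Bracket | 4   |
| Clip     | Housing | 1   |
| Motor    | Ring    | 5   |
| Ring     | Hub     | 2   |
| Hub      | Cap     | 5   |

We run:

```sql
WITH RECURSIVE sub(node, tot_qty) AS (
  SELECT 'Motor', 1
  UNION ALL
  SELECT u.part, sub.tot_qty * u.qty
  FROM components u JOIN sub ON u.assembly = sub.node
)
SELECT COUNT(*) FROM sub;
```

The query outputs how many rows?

9

Base: (Motor, tot_qty=1).
Iteration 1: components of {Motor} -> Bracket = 1*4 = 4, Clip = 1*5 = 5, Ring = 1*5 = 5.
Iteration 2: components of {Bracket,Clip,Ring} -> Frame = 5*4 = 20, Gear = 5*4 = 20, Housing = 5*1 = 5, Hub = 5*2 = 10.
Iteration 3: components of {Frame,Gear,Housing,Hub} -> Cap = 10*5 = 50.
Iteration 4: no further components; recursion stops.
Total rows emitted: 9.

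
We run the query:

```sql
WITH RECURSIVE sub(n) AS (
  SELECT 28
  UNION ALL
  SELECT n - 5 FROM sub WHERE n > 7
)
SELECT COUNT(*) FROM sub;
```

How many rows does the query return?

6

Base: n=28.
Iteration 1: 28 > 7 holds -> n = 28 - 5 = 23.
Iteration 2: 23 > 7 holds -> n = 23 - 5 = 18.
Iteration 3: 18 > 7 holds -> n = 18 - 5 = 13.
Iteration 4: 13 > 7 holds -> n = 13 - 5 = 8.
Iteration 5: 8 > 7 holds -> n = 8 - 5 = 3.
Iteration 6: 3 > 7 fails; recursion stops.
Total rows emitted: 6.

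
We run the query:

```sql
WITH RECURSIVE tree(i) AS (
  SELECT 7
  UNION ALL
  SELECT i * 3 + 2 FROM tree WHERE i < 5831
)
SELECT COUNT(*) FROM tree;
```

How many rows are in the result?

Base: i=7.
Iteration 1: 7 < 5831 holds -> i = 7 * 3 + 2 = 23.
Iteration 2: 23 < 5831 holds -> i = 23 * 3 + 2 = 71.
Iteration 3: 71 < 5831 holds -> i = 71 * 3 + 2 = 215.
Iteration 4: 215 < 5831 holds -> i = 215 * 3 + 2 = 647.
Iteration 5: 647 < 5831 holds -> i = 647 * 3 + 2 = 1943.
Iteration 6: 1943 < 5831 holds -> i = 1943 * 3 + 2 = 5831.
Iteration 7: 5831 < 5831 fails; recursion stops.
Total rows emitted: 7.

7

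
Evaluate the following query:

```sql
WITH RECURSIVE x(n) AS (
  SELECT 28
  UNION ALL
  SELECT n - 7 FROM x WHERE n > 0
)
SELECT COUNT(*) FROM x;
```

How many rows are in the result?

Base: n=28.
Iteration 1: 28 > 0 holds -> n = 28 - 7 = 21.
Iteration 2: 21 > 0 holds -> n = 21 - 7 = 14.
Iteration 3: 14 > 0 holds -> n = 14 - 7 = 7.
Iteration 4: 7 > 0 holds -> n = 7 - 7 = 0.
Iteration 5: 0 > 0 fails; recursion stops.
Total rows emitted: 5.

5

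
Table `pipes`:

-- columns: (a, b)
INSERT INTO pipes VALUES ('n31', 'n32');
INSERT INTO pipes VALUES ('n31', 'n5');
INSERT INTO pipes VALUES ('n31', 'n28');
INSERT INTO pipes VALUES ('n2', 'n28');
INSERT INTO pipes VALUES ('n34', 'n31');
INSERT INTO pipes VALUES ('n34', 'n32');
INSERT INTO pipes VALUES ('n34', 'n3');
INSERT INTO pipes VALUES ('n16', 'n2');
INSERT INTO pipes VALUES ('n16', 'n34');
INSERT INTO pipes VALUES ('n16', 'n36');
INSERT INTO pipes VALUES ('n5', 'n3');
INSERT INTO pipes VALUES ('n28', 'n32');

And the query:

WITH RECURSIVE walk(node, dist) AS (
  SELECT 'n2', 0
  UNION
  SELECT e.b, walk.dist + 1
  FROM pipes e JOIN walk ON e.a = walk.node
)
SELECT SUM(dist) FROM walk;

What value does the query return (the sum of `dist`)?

Base: (n2, dist=0).
Iteration 1: edges from {n2} -> (n28, dist=1).
Iteration 2: edges from {n28} -> (n32, dist=2).
Iteration 3: no outgoing edges from {n32}; recursion stops.
SUM(dist) = 0 + 1 + 2 = 3.

3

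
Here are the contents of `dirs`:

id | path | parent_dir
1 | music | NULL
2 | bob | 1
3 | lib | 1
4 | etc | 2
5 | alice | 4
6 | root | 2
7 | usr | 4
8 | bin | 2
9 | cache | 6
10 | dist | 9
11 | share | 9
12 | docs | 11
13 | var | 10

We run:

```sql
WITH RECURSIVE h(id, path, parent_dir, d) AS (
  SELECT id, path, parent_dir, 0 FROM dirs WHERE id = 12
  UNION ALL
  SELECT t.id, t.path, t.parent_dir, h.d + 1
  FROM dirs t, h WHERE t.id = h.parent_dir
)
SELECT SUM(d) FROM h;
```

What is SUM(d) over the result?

15

Base: id=12 (docs), parent_dir=11, d 0.
Iteration 1: join on id=11 -> share (id 11, parent_dir=9, d 1).
Iteration 2: join on id=9 -> cache (id 9, parent_dir=6, d 2).
Iteration 3: join on id=6 -> root (id 6, parent_dir=2, d 3).
Iteration 4: join on id=2 -> bob (id 2, parent_dir=1, d 4).
Iteration 5: join on id=1 -> music (id 1, parent_dir=NULL, d 5).
Iteration 6: parent_dir is NULL; no match; recursion stops.
SUM(d) = 0 + 1 + 2 + 3 + 4 + 5 = 15.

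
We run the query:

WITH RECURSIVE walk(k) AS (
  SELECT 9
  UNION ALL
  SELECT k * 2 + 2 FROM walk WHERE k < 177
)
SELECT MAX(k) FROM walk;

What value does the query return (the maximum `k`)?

Base: k=9.
Iteration 1: 9 < 177 holds -> k = 9 * 2 + 2 = 20.
Iteration 2: 20 < 177 holds -> k = 20 * 2 + 2 = 42.
Iteration 3: 42 < 177 holds -> k = 42 * 2 + 2 = 86.
Iteration 4: 86 < 177 holds -> k = 86 * 2 + 2 = 174.
Iteration 5: 174 < 177 holds -> k = 174 * 2 + 2 = 350.
Iteration 6: 350 < 177 fails; recursion stops.
k values: 9, 20, 42, 86, 174, 350; the maximum is 350.

350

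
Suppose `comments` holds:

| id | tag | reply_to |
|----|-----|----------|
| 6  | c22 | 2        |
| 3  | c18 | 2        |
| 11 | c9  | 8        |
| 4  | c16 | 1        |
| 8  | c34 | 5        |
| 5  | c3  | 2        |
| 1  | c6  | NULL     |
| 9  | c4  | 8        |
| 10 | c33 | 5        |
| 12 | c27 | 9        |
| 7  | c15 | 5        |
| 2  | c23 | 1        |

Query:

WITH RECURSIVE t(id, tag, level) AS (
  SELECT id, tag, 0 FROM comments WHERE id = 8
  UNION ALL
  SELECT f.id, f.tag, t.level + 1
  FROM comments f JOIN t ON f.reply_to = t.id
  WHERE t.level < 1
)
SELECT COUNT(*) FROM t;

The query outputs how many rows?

3

Base: id=8 (c34) at level 0.
Iteration 1: rows with reply_to in {8} -> c4 (id 9, level 1), c9 (id 11, level 1).
Iteration 2: level < 1 fails for all current rows; recursion stops.
Total rows emitted: 3.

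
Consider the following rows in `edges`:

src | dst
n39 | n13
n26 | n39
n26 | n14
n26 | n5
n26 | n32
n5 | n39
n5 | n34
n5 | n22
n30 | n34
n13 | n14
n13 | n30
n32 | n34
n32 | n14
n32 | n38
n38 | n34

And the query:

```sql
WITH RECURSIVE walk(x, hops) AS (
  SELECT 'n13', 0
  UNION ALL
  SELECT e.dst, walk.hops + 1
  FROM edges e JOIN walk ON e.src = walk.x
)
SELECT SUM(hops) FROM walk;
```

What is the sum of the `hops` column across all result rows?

Base: (n13, hops=0).
Iteration 1: edges from {n13} -> (n14, hops=1), (n30, hops=1).
Iteration 2: edges from {n14,n30} -> (n34, hops=2).
Iteration 3: no outgoing edges from {n34}; recursion stops.
SUM(hops) = 0 + 1 + 1 + 2 = 4.

4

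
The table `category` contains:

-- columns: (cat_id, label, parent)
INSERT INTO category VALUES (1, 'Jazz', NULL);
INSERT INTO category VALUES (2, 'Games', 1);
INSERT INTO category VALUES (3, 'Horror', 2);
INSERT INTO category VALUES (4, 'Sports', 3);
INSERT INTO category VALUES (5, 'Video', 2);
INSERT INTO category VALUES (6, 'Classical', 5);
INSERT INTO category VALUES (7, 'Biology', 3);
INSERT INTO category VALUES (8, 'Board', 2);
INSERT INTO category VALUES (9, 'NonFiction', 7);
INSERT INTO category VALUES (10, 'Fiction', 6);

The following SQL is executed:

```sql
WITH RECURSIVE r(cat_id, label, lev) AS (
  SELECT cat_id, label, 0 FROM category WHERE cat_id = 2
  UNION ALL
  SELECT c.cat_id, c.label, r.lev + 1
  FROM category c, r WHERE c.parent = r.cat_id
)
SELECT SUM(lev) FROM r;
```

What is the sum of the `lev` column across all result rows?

15

Base: cat_id=2 (Games) at lev 0.
Iteration 1: rows with parent in {2} -> Horror (id 3, lev 1), Video (id 5, lev 1), Board (id 8, lev 1).
Iteration 2: rows with parent in {3,5,8} -> Sports (id 4, lev 2), Classical (id 6, lev 2), Biology (id 7, lev 2).
Iteration 3: rows with parent in {4,6,7} -> NonFiction (id 9, lev 3), Fiction (id 10, lev 3).
Iteration 4: no rows with parent in {9,10}; recursion stops.
SUM(lev) = 0 + 1 + 1 + 1 + 2 + 2 + 2 + 3 + 3 = 15.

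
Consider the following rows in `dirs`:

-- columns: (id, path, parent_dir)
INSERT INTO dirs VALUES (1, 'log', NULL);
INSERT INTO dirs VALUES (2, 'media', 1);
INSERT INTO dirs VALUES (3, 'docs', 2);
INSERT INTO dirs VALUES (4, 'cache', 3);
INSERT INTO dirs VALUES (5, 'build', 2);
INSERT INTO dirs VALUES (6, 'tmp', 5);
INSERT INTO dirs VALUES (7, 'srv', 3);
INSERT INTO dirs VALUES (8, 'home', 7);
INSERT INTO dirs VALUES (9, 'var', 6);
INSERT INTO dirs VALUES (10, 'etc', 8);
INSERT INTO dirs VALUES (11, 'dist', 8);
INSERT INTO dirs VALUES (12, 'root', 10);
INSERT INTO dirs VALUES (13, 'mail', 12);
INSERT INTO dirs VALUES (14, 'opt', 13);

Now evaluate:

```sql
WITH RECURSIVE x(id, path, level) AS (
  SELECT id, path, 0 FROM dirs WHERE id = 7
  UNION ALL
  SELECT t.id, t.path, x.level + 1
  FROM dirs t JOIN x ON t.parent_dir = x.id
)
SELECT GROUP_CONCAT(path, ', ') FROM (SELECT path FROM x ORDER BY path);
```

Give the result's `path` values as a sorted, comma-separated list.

Base: id=7 (srv) at level 0.
Iteration 1: rows with parent_dir in {7} -> home (id 8, level 1).
Iteration 2: rows with parent_dir in {8} -> etc (id 10, level 2), dist (id 11, level 2).
Iteration 3: rows with parent_dir in {10,11} -> root (id 12, level 3).
Iteration 4: rows with parent_dir in {12} -> mail (id 13, level 4).
Iteration 5: rows with parent_dir in {13} -> opt (id 14, level 5).
Iteration 6: no rows with parent_dir in {14}; recursion stops.

dist, etc, home, mail, opt, root, srv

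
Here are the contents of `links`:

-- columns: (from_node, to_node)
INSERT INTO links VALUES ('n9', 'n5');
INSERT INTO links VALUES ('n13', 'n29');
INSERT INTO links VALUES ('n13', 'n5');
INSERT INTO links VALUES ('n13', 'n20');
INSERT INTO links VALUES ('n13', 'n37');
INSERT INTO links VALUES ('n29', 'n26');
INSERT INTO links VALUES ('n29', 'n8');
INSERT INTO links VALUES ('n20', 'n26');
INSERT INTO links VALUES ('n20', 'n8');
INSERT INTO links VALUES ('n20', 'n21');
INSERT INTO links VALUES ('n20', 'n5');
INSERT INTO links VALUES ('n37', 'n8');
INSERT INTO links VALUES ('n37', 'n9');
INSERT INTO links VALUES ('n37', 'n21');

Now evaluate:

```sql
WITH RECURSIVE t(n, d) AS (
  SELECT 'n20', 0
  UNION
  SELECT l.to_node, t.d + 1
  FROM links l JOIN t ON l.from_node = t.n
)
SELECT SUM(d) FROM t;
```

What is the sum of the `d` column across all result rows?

4

Base: (n20, d=0).
Iteration 1: edges from {n20} -> (n21, d=1), (n26, d=1), (n5, d=1), (n8, d=1).
Iteration 2: no outgoing edges from {n21,n26,n5,n8}; recursion stops.
SUM(d) = 0 + 1 + 1 + 1 + 1 = 4.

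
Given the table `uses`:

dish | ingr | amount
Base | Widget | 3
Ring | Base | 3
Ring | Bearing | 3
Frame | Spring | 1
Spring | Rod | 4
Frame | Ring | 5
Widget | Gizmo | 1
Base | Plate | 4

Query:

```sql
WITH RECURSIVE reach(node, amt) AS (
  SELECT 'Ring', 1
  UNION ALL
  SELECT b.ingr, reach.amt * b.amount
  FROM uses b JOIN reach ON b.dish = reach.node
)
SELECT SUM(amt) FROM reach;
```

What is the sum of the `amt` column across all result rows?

Base: (Ring, amt=1).
Iteration 1: components of {Ring} -> Base = 1*3 = 3, Bearing = 1*3 = 3.
Iteration 2: components of {Base,Bearing} -> Plate = 3*4 = 12, Widget = 3*3 = 9.
Iteration 3: components of {Plate,Widget} -> Gizmo = 9*1 = 9.
Iteration 4: no further components; recursion stops.
SUM(amt) = 1 + 3 + 3 + 12 + 9 + 9 = 37.

37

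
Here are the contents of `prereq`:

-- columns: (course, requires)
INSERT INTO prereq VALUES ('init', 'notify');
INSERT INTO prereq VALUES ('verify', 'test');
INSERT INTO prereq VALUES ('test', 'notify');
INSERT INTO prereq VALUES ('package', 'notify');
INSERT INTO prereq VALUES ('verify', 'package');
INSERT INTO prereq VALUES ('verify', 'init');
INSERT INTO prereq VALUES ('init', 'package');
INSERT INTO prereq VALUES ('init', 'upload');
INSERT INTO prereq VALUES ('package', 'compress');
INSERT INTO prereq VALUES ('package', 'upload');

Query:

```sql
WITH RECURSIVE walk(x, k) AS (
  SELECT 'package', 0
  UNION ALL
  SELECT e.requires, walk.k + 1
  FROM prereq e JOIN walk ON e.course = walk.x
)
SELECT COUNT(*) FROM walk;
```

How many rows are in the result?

4

Base: (package, k=0).
Iteration 1: edges from {package} -> (compress, k=1), (notify, k=1), (upload, k=1).
Iteration 2: no outgoing edges from {compress,notify,upload}; recursion stops.
Total rows emitted: 4.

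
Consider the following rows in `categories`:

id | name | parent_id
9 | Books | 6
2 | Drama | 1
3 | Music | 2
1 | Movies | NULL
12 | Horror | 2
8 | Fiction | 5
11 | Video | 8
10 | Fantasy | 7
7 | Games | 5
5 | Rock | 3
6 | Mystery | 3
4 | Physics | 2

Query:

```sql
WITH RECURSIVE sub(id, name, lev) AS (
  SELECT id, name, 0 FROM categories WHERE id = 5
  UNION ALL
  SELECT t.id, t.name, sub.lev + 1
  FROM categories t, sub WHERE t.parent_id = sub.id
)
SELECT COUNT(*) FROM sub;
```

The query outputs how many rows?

5

Base: id=5 (Rock) at lev 0.
Iteration 1: rows with parent_id in {5} -> Games (id 7, lev 1), Fiction (id 8, lev 1).
Iteration 2: rows with parent_id in {7,8} -> Fantasy (id 10, lev 2), Video (id 11, lev 2).
Iteration 3: no rows with parent_id in {10,11}; recursion stops.
Total rows emitted: 5.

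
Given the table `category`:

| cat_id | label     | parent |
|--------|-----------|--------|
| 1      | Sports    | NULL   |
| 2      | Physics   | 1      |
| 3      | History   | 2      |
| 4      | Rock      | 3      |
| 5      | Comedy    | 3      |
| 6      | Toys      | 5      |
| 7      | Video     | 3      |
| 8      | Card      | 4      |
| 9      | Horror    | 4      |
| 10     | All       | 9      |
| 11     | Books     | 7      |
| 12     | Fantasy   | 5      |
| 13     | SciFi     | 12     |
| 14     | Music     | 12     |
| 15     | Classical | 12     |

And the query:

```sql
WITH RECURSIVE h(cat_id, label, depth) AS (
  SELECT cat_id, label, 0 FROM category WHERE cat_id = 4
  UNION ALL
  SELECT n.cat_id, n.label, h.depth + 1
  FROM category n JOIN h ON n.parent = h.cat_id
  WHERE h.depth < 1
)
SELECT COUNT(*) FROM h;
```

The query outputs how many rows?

Base: cat_id=4 (Rock) at depth 0.
Iteration 1: rows with parent in {4} -> Card (id 8, depth 1), Horror (id 9, depth 1).
Iteration 2: depth < 1 fails for all current rows; recursion stops.
Total rows emitted: 3.

3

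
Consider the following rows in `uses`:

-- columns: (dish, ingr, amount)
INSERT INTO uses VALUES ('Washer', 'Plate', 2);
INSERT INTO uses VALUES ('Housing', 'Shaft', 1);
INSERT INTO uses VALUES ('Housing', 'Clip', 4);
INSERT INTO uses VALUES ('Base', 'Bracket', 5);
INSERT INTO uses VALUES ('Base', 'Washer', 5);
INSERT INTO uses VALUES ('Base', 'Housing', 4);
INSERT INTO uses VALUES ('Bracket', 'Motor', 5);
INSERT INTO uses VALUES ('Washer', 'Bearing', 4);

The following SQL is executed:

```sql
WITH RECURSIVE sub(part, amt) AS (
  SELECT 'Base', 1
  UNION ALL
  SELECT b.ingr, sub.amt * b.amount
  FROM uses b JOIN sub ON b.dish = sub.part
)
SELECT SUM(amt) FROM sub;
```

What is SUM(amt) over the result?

Base: (Base, amt=1).
Iteration 1: components of {Base} -> Bracket = 1*5 = 5, Housing = 1*4 = 4, Washer = 1*5 = 5.
Iteration 2: components of {Bracket,Housing,Washer} -> Bearing = 5*4 = 20, Clip = 4*4 = 16, Motor = 5*5 = 25, Plate = 5*2 = 10, Shaft = 4*1 = 4.
Iteration 3: no further components; recursion stops.
SUM(amt) = 1 + 5 + 5 + 4 + 20 + 10 + 25 + 4 + 16 = 90.

90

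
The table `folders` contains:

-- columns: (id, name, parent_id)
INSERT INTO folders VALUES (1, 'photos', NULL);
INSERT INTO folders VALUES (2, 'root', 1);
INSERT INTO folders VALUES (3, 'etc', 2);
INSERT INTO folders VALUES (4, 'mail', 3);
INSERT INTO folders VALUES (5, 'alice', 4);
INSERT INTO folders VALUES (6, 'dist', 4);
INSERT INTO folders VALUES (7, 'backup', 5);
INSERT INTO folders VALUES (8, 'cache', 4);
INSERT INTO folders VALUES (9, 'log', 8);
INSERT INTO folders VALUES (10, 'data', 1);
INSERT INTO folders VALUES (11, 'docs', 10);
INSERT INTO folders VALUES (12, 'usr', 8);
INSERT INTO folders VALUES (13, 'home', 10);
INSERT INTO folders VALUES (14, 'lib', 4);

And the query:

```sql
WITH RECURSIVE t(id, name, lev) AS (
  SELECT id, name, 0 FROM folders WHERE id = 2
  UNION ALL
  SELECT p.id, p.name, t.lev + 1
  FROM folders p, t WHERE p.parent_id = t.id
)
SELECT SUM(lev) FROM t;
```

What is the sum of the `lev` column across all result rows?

Base: id=2 (root) at lev 0.
Iteration 1: rows with parent_id in {2} -> etc (id 3, lev 1).
Iteration 2: rows with parent_id in {3} -> mail (id 4, lev 2).
Iteration 3: rows with parent_id in {4} -> alice (id 5, lev 3), dist (id 6, lev 3), cache (id 8, lev 3), lib (id 14, lev 3).
Iteration 4: rows with parent_id in {5,6,8,14} -> backup (id 7, lev 4), log (id 9, lev 4), usr (id 12, lev 4).
Iteration 5: no rows with parent_id in {7,9,12}; recursion stops.
SUM(lev) = 0 + 1 + 2 + 3 + 3 + 3 + 3 + 4 + 4 + 4 = 27.

27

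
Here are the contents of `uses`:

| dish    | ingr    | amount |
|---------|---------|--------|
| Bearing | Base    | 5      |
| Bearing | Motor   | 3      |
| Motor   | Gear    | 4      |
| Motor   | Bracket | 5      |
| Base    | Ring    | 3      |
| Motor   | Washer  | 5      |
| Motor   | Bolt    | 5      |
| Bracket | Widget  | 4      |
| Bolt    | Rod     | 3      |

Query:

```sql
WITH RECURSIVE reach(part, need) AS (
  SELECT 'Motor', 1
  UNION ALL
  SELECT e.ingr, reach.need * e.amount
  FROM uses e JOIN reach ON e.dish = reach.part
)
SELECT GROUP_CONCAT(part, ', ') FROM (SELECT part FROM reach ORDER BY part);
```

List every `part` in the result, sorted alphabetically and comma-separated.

Base: (Motor, need=1).
Iteration 1: components of {Motor} -> Bolt = 1*5 = 5, Bracket = 1*5 = 5, Gear = 1*4 = 4, Washer = 1*5 = 5.
Iteration 2: components of {Bolt,Bracket,Gear,Washer} -> Rod = 5*3 = 15, Widget = 5*4 = 20.
Iteration 3: no further components; recursion stops.

Bolt, Bracket, Gear, Motor, Rod, Washer, Widget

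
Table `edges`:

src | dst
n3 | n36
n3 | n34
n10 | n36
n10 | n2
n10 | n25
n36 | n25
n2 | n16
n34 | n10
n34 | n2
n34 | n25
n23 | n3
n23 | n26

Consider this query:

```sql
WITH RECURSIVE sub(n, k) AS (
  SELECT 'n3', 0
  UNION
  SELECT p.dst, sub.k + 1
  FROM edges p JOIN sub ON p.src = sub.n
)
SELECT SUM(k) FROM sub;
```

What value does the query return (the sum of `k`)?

28

Base: (n3, k=0).
Iteration 1: edges from {n3} -> (n34, k=1), (n36, k=1).
Iteration 2: edges from {n34,n36} -> (n10, k=2), (n2, k=2), (n25, k=2). [UNION drops 1 duplicate row(s)]
Iteration 3: edges from {n10,n2,n25} -> (n16, k=3), (n2, k=3), (n25, k=3), (n36, k=3).
Iteration 4: edges from {n16,n2,n25,n36} -> (n16, k=4), (n25, k=4).
Iteration 5: no outgoing edges from {n16,n25}; recursion stops.
SUM(k) = 0 + 1 + 1 + 2 + 2 + 2 + 3 + 3 + 3 + 3 + 4 + 4 = 28.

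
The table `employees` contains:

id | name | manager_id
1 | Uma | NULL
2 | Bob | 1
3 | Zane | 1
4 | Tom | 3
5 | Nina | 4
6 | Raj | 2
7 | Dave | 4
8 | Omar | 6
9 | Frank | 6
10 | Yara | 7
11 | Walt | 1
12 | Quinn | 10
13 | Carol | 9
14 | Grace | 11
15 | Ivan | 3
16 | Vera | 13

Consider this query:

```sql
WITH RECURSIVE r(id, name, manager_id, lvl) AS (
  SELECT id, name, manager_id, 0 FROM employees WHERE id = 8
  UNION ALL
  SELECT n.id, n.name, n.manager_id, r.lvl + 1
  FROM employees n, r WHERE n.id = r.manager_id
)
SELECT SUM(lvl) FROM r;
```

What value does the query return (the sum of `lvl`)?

Base: id=8 (Omar), manager_id=6, lvl 0.
Iteration 1: join on id=6 -> Raj (id 6, manager_id=2, lvl 1).
Iteration 2: join on id=2 -> Bob (id 2, manager_id=1, lvl 2).
Iteration 3: join on id=1 -> Uma (id 1, manager_id=NULL, lvl 3).
Iteration 4: manager_id is NULL; no match; recursion stops.
SUM(lvl) = 0 + 1 + 2 + 3 = 6.

6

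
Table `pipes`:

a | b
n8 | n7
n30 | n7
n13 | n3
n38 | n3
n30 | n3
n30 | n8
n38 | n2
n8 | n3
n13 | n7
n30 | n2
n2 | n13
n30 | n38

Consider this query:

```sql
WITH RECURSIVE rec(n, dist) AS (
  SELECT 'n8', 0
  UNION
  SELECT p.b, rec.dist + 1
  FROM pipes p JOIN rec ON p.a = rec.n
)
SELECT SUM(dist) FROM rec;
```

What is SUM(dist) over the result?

2

Base: (n8, dist=0).
Iteration 1: edges from {n8} -> (n3, dist=1), (n7, dist=1).
Iteration 2: no outgoing edges from {n3,n7}; recursion stops.
SUM(dist) = 0 + 1 + 1 = 2.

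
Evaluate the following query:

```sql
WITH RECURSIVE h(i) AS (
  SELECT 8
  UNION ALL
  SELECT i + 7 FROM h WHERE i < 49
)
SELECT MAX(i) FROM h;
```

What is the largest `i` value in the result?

50

Base: i=8.
Iteration 1: 8 < 49 holds -> i = 8 + 7 = 15.
Iteration 2: 15 < 49 holds -> i = 15 + 7 = 22.
Iteration 3: 22 < 49 holds -> i = 22 + 7 = 29.
Iteration 4: 29 < 49 holds -> i = 29 + 7 = 36.
Iteration 5: 36 < 49 holds -> i = 36 + 7 = 43.
Iteration 6: 43 < 49 holds -> i = 43 + 7 = 50.
Iteration 7: 50 < 49 fails; recursion stops.
i values: 8, 15, 22, 29, 36, 43, 50; the maximum is 50.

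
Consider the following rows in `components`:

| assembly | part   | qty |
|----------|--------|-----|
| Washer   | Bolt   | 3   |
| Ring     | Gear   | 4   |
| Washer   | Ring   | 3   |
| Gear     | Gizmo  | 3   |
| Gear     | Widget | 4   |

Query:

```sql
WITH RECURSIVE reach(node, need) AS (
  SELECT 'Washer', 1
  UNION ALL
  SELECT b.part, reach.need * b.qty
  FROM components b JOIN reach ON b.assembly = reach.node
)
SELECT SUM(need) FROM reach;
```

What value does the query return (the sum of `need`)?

103

Base: (Washer, need=1).
Iteration 1: components of {Washer} -> Bolt = 1*3 = 3, Ring = 1*3 = 3.
Iteration 2: components of {Bolt,Ring} -> Gear = 3*4 = 12.
Iteration 3: components of {Gear} -> Gizmo = 12*3 = 36, Widget = 12*4 = 48.
Iteration 4: no further components; recursion stops.
SUM(need) = 1 + 3 + 3 + 12 + 36 + 48 = 103.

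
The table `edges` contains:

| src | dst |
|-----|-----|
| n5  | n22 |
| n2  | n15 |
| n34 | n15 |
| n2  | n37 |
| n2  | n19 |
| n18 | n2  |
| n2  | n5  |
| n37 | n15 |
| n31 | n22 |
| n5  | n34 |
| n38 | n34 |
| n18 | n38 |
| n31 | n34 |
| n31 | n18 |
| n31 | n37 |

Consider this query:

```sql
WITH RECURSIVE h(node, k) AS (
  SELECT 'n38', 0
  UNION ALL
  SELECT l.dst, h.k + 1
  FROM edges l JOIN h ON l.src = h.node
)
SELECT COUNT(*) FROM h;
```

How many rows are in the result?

3

Base: (n38, k=0).
Iteration 1: edges from {n38} -> (n34, k=1).
Iteration 2: edges from {n34} -> (n15, k=2).
Iteration 3: no outgoing edges from {n15}; recursion stops.
Total rows emitted: 3.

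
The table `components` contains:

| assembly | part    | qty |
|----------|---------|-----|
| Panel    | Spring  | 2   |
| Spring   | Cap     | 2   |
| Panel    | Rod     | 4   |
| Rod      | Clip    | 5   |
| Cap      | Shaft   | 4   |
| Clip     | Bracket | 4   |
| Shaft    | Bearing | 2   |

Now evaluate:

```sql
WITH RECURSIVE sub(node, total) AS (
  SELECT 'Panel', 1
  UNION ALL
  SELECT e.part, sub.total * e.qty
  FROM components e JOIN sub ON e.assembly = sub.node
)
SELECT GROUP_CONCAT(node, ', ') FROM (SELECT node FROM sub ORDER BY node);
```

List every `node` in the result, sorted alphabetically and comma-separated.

Base: (Panel, total=1).
Iteration 1: components of {Panel} -> Rod = 1*4 = 4, Spring = 1*2 = 2.
Iteration 2: components of {Rod,Spring} -> Cap = 2*2 = 4, Clip = 4*5 = 20.
Iteration 3: components of {Cap,Clip} -> Bracket = 20*4 = 80, Shaft = 4*4 = 16.
Iteration 4: components of {Bracket,Shaft} -> Bearing = 16*2 = 32.
Iteration 5: no further components; recursion stops.

Bearing, Bracket, Cap, Clip, Panel, Rod, Shaft, Spring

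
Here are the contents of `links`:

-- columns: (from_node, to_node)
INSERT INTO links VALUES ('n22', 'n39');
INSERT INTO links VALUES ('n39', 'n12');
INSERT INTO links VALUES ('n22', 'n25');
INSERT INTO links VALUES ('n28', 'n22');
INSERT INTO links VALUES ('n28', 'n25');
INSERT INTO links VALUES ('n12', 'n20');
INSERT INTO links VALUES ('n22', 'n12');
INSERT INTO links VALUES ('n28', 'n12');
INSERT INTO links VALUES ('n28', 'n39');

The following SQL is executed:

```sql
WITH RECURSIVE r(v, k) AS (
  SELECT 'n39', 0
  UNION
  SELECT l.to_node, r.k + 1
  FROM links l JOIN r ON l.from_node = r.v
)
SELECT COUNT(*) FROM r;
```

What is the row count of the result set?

Base: (n39, k=0).
Iteration 1: edges from {n39} -> (n12, k=1).
Iteration 2: edges from {n12} -> (n20, k=2).
Iteration 3: no outgoing edges from {n20}; recursion stops.
Total rows emitted: 3.

3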